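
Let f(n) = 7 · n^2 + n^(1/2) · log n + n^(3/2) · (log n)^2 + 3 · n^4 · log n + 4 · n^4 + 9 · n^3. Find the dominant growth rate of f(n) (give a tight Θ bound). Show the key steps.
f(n) ∈ Θ(n^4 · log n)

Compare the terms by growth order. For large n, n^a · (log n)^b dominates n^a' · (log n)^b' iff a > a', or (a = a' and b > b'). Ranking the 6 terms shows the dominant one is 3 · n^4 · log n. Hence f(n) ∈ Θ(n^4 · log n).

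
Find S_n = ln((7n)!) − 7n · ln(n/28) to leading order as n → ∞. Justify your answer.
S_n ~ 7n · (ln 196 − 1) + O(ln n)

Stirling: ln((7n)!) = 7n ln(7n) − 7n + O(ln n).
  S_n = 7n ln(7n) − 7n − 7n ln(n/28) + O(ln n)
      = 7n ln(7n) − 7n ln n + 7n ln 28 − 7n + O(ln n)
      = 7n ln 7 + 7n ln 28 − 7n + O(ln n)
      = 7n (ln 196 − 1) + O(ln n).
Numerically ln(196) − 1 ≈ 4.2781.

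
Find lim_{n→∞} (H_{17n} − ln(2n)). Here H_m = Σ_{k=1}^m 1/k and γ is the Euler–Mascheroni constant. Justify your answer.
lim = ln(17/2) + γ

By Euler-Maclaurin, H_m = ln m + γ + O(1/m). So
  H_{17n} − ln(2n) = ln(17n) + γ − ln(2n) + O(1/n)
                       = ln(17/2) + γ + O(1/n).
Hence the limit is ln(17/2) + γ.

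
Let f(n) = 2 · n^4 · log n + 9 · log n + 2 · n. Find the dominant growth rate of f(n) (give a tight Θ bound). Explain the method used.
f(n) ∈ Θ(n^4 · log n)

Compare the terms by growth order. For large n, n^a · (log n)^b dominates n^a' · (log n)^b' iff a > a', or (a = a' and b > b'). Ranking the 3 terms shows the dominant one is 2 · n^4 · log n. Hence f(n) ∈ Θ(n^4 · log n).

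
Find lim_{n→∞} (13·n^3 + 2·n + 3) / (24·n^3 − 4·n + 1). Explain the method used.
lim = 13/24

For large n the leading n^3 terms dominate both numerator and denominator. Dividing top and bottom by n^3, every other term tends to 0, leaving 13/24.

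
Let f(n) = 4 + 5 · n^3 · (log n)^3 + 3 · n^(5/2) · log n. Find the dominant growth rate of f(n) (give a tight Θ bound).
f(n) ∈ Θ(n^3 · (log n)^3)

Compare the terms by growth order. For large n, n^a · (log n)^b dominates n^a' · (log n)^b' iff a > a', or (a = a' and b > b'). Ranking the 3 terms shows the dominant one is 5 · n^3 · (log n)^3. Hence f(n) ∈ Θ(n^3 · (log n)^3).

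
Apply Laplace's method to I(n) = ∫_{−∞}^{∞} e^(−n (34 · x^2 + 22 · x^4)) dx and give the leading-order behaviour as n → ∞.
I(n) ~ sqrt(π/(34n))

φ(x) = 34 · x^2 + 22 · x^4 has its unique global minimum at x* = 0 (since φ'(x) = 68x + 88x^3 = 0 only at x = 0 for real x with both coefficients positive, and φ → ∞ as |x| → ∞). At x* = 0, φ(0) = 0 and φ''(0) = 68. Laplace's method then gives
  I(n) ~ sqrt(2π / (n · φ''(0))) · e^(−n φ(0)) = sqrt(2π / (68n)) = sqrt(π/(34n)).
The 22 · x^4 term contributes only at subleading order (an O(1/n) relative correction).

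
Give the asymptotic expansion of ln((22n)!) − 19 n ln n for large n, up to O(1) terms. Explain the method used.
ln((22n)!) − 19 n ln n = 3 n ln n + 22(ln 22 − 1) n + (1/2) ln(2π·22n) + O(1/n)

Stirling: ln((22n)!) = 22n ln(22n) − 22n + (1/2) ln(2π·22n) + O(1/n).
Expand 22n ln(22n) = 22n (ln n + ln 22) = 22n ln n + 22n ln 22.
Subtract 19n ln n: leading term is (22 − 19) n ln n = 3 n ln n. The next term is 22n ln 22 − 22n = 22(ln 22 − 1) n. Then the (1/2) ln(2π·22n) correction.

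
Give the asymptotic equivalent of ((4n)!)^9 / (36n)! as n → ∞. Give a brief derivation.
((4n)!)^9/(36n)! ~ ((2π·4n)^(8/2) / 3) · 9^(−9·4n)  →  0

Write N = 4n. Stirling: N! ~ sqrt(2π N)(N/e)^N and (9N)! ~ sqrt(2π·9N)·(9N/e)^(9N).
  (N!)^9/(9N)! ~ (2π N)^(9/2) (N/e)^(9N) / [sqrt(2π·9N) (9N/e)^(9N)]
     = (2π N)^(9/2) / sqrt(2π·9N) · (N/(9N))^(9N)
     = (2π N)^((9−1)/2) / 3 · 9^(−9N).
Since 9^9 > 1, the factor 9^(−9N) decays exponentially, so the ratio → 0. Substituting N = 4n gives the stated form.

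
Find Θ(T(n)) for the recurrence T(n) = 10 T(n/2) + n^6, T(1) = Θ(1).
T(n) = Θ(n^6)

log_2 10 ≈ 3.322. f(n) = n^6 dominates n^(log_2 10) since 6 > 3.322, and the regularity condition a·f(n/b) = 10·(n/2)^6 = (10/64)·n^6 ≤ c·f(n) holds with c = 10/64 ≈ 0.156 < 1. So this is Case 3: T(n) = Θ(f(n)) = Θ(n^6).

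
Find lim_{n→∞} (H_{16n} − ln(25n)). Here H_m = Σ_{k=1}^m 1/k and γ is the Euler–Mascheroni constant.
lim = ln(16/25) + γ

By Euler-Maclaurin, H_m = ln m + γ + O(1/m). So
  H_{16n} − ln(25n) = ln(16n) + γ − ln(25n) + O(1/n)
                       = ln(16/25) + γ + O(1/n).
Hence the limit is ln(16/25) + γ.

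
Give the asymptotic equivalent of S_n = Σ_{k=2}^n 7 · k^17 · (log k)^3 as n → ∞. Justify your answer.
S_n ~ 7 · n^18 · (log n)^3 / 18

By integral comparison, S_n = ∫_1^n 7 · x^17 · (log x)^3 dx + O(n^17 · (log n)^3). For the integral, the leading term of ∫_1^n x^17 (log x)^3 dx is n^18/18 · (log n)^3 (by repeated integration by parts; each step lowers the log-exponent and produces a relatively O(1/log n) correction). Hence S_n ~ 7 · n^18 · (log n)^3 / 18.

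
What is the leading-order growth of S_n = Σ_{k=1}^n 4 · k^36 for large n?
S_n ~ 4 · n^37 / 37

By integral comparison (Euler-Maclaurin), Σ_{k=1}^n 4 · k^36 = 4 · ∫_0^n x^36 dx + O(n^36) = 4 · n^37/37 + O(n^36). (Equivalently, Faulhaber's formula gives the same leading term.)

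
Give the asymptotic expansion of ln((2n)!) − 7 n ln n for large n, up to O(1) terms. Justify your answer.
ln((2n)!) − 7 n ln n = −5 n ln n + 2(ln 2 − 1) n + (1/2) ln(2π·2n) + O(1/n)

Stirling: ln((2n)!) = 2n ln(2n) − 2n + (1/2) ln(2π·2n) + O(1/n).
Expand 2n ln(2n) = 2n (ln n + ln 2) = 2n ln n + 2n ln 2.
Subtract 7n ln n: leading term is (2 − 7) n ln n = −5 n ln n. The next term is 2n ln 2 − 2n = 2(ln 2 − 1) n. Then the (1/2) ln(2π·2n) correction.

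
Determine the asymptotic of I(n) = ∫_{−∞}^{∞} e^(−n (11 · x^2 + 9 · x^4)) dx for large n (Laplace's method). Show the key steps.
I(n) ~ sqrt(π/(11n))

φ(x) = 11 · x^2 + 9 · x^4 has its unique global minimum at x* = 0 (since φ'(x) = 22x + 36x^3 = 0 only at x = 0 for real x with both coefficients positive, and φ → ∞ as |x| → ∞). At x* = 0, φ(0) = 0 and φ''(0) = 22. Laplace's method then gives
  I(n) ~ sqrt(2π / (n · φ''(0))) · e^(−n φ(0)) = sqrt(2π / (22n)) = sqrt(π/(11n)).
The 9 · x^4 term contributes only at subleading order (an O(1/n) relative correction).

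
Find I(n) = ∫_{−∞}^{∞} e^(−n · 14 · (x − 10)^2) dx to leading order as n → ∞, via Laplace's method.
I(n) = sqrt(π/(14n))

Here φ(x) = 14 · (x − 10)^2 has its unique minimum at x* = 10 with φ(x*) = 0 and φ''(x*) = 28. Laplace's method gives
  I(n) ~ e^(−n φ(x*)) · sqrt(2π / (n · φ''(x*))) = sqrt(2π / (28n)) = sqrt(π/(14n)).
This is exact: substituting u = (x − 10)·sqrt(14n) gives I(n) = (1/sqrt(14n)) ∫_{−∞}^{∞} e^(−u^2) du = sqrt(π/(14n)).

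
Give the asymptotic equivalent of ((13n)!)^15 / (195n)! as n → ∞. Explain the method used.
((13n)!)^15/(195n)! ~ ((2π·13n)^(14/2) / sqrt(15)) · 15^(−15·13n)  →  0

Write N = 13n. Stirling: N! ~ sqrt(2π N)(N/e)^N and (15N)! ~ sqrt(2π·15N)·(15N/e)^(15N).
  (N!)^15/(15N)! ~ (2π N)^(15/2) (N/e)^(15N) / [sqrt(2π·15N) (15N/e)^(15N)]
     = (2π N)^(15/2) / sqrt(2π·15N) · (N/(15N))^(15N)
     = (2π N)^((15−1)/2) / sqrt(15) · 15^(−15N).
Since 15^15 > 1, the factor 15^(−15N) decays exponentially, so the ratio → 0. Substituting N = 13n gives the stated form.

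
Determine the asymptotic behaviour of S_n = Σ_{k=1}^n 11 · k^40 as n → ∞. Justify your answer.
S_n ~ 11 · n^41 / 41

By integral comparison (Euler-Maclaurin), Σ_{k=1}^n 11 · k^40 = 11 · ∫_0^n x^40 dx + O(n^40) = 11 · n^41/41 + O(n^40). (Equivalently, Faulhaber's formula gives the same leading term.)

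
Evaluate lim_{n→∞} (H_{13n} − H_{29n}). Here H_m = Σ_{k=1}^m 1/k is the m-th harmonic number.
lim = ln(13/29)

Euler-Maclaurin gives H_m = ln m + γ + 1/(2m) + O(1/m^2). The γ and O(1/m) terms cancel in the difference:
  H_{13n} − H_{29n} = ln(13n) − ln(29n) + O(1/n) = ln(13/29) + O(1/n).
Hence the limit is ln(13/29).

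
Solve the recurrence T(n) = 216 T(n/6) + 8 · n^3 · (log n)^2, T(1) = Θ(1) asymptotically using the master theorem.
T(n) = Θ(n^3 · (log n)^3)

Here log_6 216 = 3 and f(n) = 8 · n^3 · (log n)^2 = Θ(n^(log_6 216) · (log n)^2). This is the extended Case 2 of the master theorem (f matches the critical exponent up to log factors), giving T(n) = Θ(n^(log_6 216) · (log n)^(2+1)) = Θ(n^3 · (log n)^3).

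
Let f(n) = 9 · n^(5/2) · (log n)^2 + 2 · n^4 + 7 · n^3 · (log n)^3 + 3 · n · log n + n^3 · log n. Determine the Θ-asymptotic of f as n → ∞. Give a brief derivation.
f(n) ∈ Θ(n^4)

Compare the terms by growth order. For large n, n^a · (log n)^b dominates n^a' · (log n)^b' iff a > a', or (a = a' and b > b'). Ranking the 5 terms shows the dominant one is 2 · n^4. Hence f(n) ∈ Θ(n^4).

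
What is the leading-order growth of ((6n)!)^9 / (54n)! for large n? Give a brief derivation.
((6n)!)^9/(54n)! ~ ((2π·6n)^(8/2) / 3) · 9^(−9·6n)  →  0

Write N = 6n. Stirling: N! ~ sqrt(2π N)(N/e)^N and (9N)! ~ sqrt(2π·9N)·(9N/e)^(9N).
  (N!)^9/(9N)! ~ (2π N)^(9/2) (N/e)^(9N) / [sqrt(2π·9N) (9N/e)^(9N)]
     = (2π N)^(9/2) / sqrt(2π·9N) · (N/(9N))^(9N)
     = (2π N)^((9−1)/2) / 3 · 9^(−9N).
Since 9^9 > 1, the factor 9^(−9N) decays exponentially, so the ratio → 0. Substituting N = 6n gives the stated form.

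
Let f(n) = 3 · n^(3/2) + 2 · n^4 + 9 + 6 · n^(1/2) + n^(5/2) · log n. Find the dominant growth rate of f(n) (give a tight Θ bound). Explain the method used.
f(n) ∈ Θ(n^4)

Compare the terms by growth order. For large n, n^a · (log n)^b dominates n^a' · (log n)^b' iff a > a', or (a = a' and b > b'). Ranking the 5 terms shows the dominant one is 2 · n^4. Hence f(n) ∈ Θ(n^4).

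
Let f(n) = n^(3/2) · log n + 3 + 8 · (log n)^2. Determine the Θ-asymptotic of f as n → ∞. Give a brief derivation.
f(n) ∈ Θ(n^(3/2) · log n)

Compare the terms by growth order. For large n, n^a · (log n)^b dominates n^a' · (log n)^b' iff a > a', or (a = a' and b > b'). Ranking the 3 terms shows the dominant one is n^(3/2) · log n. Hence f(n) ∈ Θ(n^(3/2) · log n).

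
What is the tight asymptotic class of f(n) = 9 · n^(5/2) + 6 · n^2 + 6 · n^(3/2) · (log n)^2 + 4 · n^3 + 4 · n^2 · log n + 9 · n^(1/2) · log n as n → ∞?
f(n) ∈ Θ(n^3)

Compare the terms by growth order. For large n, n^a · (log n)^b dominates n^a' · (log n)^b' iff a > a', or (a = a' and b > b'). Ranking the 6 terms shows the dominant one is 4 · n^3. Hence f(n) ∈ Θ(n^3).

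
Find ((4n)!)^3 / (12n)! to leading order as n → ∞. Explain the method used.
((4n)!)^3/(12n)! ~ ((2π·4n)^(2/2) / sqrt(3)) · 3^(−3·4n)  →  0

Write N = 4n. Stirling: N! ~ sqrt(2π N)(N/e)^N and (3N)! ~ sqrt(2π·3N)·(3N/e)^(3N).
  (N!)^3/(3N)! ~ (2π N)^(3/2) (N/e)^(3N) / [sqrt(2π·3N) (3N/e)^(3N)]
     = (2π N)^(3/2) / sqrt(2π·3N) · (N/(3N))^(3N)
     = (2π N)^((3−1)/2) / sqrt(3) · 3^(−3N).
Since 3^3 > 1, the factor 3^(−3N) decays exponentially, so the ratio → 0. Substituting N = 4n gives the stated form.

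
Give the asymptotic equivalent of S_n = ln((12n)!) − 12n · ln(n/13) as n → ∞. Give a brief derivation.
S_n ~ 12n · (ln 156 − 1) + O(ln n)

Stirling: ln((12n)!) = 12n ln(12n) − 12n + O(ln n).
  S_n = 12n ln(12n) − 12n − 12n ln(n/13) + O(ln n)
      = 12n ln(12n) − 12n ln n + 12n ln 13 − 12n + O(ln n)
      = 12n ln 12 + 12n ln 13 − 12n + O(ln n)
      = 12n (ln 156 − 1) + O(ln n).
Numerically ln(156) − 1 ≈ 4.0499.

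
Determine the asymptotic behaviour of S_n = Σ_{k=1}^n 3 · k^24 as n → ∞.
S_n ~ 3 · n^25 / 25

By integral comparison (Euler-Maclaurin), Σ_{k=1}^n 3 · k^24 = 3 · ∫_0^n x^24 dx + O(n^24) = 3 · n^25/25 + O(n^24). (Equivalently, Faulhaber's formula gives the same leading term.)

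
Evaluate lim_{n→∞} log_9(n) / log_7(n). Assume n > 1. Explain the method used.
lim = ln(7) / ln(9) = log_9(7)

Change of base: log_9(n) = ln n / ln 9 and log_7(n) = ln n / ln 7. The ratio is (ln n / ln 9) · (ln 7 / ln n) = ln 7 / ln 9, a constant independent of n. So the limit is ln 7 / ln 9 = log_9(7).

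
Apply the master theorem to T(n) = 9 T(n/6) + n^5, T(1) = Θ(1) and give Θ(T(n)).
T(n) = Θ(n^5)

log_6 9 ≈ 1.226. f(n) = n^5 dominates n^(log_6 9) since 5 > 1.226, and the regularity condition a·f(n/b) = 9·(n/6)^5 = (9/7776)·n^5 ≤ c·f(n) holds with c = 9/7776 ≈ 0.00116 < 1. So this is Case 3: T(n) = Θ(f(n)) = Θ(n^5).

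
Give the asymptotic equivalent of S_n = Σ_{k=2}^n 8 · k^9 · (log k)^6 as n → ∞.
S_n ~ 4 · n^10 · (log n)^6 / 5

By integral comparison, S_n = ∫_1^n 8 · x^9 · (log x)^6 dx + O(n^9 · (log n)^6). For the integral, the leading term of ∫_1^n x^9 (log x)^6 dx is n^10/10 · (log n)^6 (by repeated integration by parts; each step lowers the log-exponent and produces a relatively O(1/log n) correction). Hence S_n ~ 4 · n^10 · (log n)^6 / 5.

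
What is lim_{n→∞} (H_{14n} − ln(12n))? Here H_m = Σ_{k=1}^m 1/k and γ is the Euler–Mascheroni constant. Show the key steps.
lim = ln(7/6) + γ

By Euler-Maclaurin, H_m = ln m + γ + O(1/m). So
  H_{14n} − ln(12n) = ln(14n) + γ − ln(12n) + O(1/n)
                       = ln(14/12) + γ + O(1/n).
Hence the limit is ln(14/12) + γ (= ln(7/6)).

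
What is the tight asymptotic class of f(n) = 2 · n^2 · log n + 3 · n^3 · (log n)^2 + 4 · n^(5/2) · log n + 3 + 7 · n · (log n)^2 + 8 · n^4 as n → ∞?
f(n) ∈ Θ(n^4)

Compare the terms by growth order. For large n, n^a · (log n)^b dominates n^a' · (log n)^b' iff a > a', or (a = a' and b > b'). Ranking the 6 terms shows the dominant one is 8 · n^4. Hence f(n) ∈ Θ(n^4).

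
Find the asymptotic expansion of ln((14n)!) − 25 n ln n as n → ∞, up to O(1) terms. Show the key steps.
ln((14n)!) − 25 n ln n = −11 n ln n + 14(ln 14 − 1) n + (1/2) ln(2π·14n) + O(1/n)

Stirling: ln((14n)!) = 14n ln(14n) − 14n + (1/2) ln(2π·14n) + O(1/n).
Expand 14n ln(14n) = 14n (ln n + ln 14) = 14n ln n + 14n ln 14.
Subtract 25n ln n: leading term is (14 − 25) n ln n = −11 n ln n. The next term is 14n ln 14 − 14n = 14(ln 14 − 1) n. Then the (1/2) ln(2π·14n) correction.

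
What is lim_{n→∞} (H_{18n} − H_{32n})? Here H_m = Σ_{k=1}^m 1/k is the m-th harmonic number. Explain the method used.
lim = ln(18/32) = ln(9/16)

Euler-Maclaurin gives H_m = ln m + γ + 1/(2m) + O(1/m^2). The γ and O(1/m) terms cancel in the difference:
  H_{18n} − H_{32n} = ln(18n) − ln(32n) + O(1/n) = ln(18/32) + O(1/n).
Hence the limit is ln(18/32) = ln(9/16).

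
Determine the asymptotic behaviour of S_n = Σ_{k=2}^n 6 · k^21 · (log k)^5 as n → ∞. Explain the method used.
S_n ~ 3 · n^22 · (log n)^5 / 11

By integral comparison, S_n = ∫_1^n 6 · x^21 · (log x)^5 dx + O(n^21 · (log n)^5). For the integral, the leading term of ∫_1^n x^21 (log x)^5 dx is n^22/22 · (log n)^5 (by repeated integration by parts; each step lowers the log-exponent and produces a relatively O(1/log n) correction). Hence S_n ~ 3 · n^22 · (log n)^5 / 11.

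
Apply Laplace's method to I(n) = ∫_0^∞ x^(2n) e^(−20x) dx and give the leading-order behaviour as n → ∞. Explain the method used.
I(n) ~ (sqrt(2π·2n) / 20) · (2n/(20e))^(2n)

Write the integrand as exp(2n ln x − 20x) and set f(x) = 2n ln x − 20x. Then f'(x) = 2n/x − 20 = 0 at x* = 2n/20, and f''(x*) = −2n/x*^2 = −20^2/(2n). Laplace's method (interior maximum) gives
  I(n) ~ e^(f(x*)) · sqrt(2π / |f''(x*)|)
        = exp(2n ln(2n/20) − 2n) · sqrt(2π · 2n / 20^2)
        = (2n/20)^(2n) e^(−2n) · sqrt(2π·2n) / 20
        = (sqrt(2π·2n) / 20) · (2n/(20e))^(2n).
This matches Γ(2n+1)/20^(2n+1) with Stirling applied to Γ.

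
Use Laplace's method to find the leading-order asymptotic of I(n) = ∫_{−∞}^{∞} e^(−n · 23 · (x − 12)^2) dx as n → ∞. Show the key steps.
I(n) = sqrt(π/(23n))

Here φ(x) = 23 · (x − 12)^2 has its unique minimum at x* = 12 with φ(x*) = 0 and φ''(x*) = 46. Laplace's method gives
  I(n) ~ e^(−n φ(x*)) · sqrt(2π / (n · φ''(x*))) = sqrt(2π / (46n)) = sqrt(π/(23n)).
This is exact: substituting u = (x − 12)·sqrt(23n) gives I(n) = (1/sqrt(23n)) ∫_{−∞}^{∞} e^(−u^2) du = sqrt(π/(23n)).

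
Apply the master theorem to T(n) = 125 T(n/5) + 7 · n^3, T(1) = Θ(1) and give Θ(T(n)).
T(n) = Θ(n^3 log n)

log_5 125 = 3, and f(n) = 7 · n^3 = Θ(n^(log_5 125)). This is Case 2 of the master theorem: T(n) = Θ(f(n) · log n) = Θ(n^3 log n).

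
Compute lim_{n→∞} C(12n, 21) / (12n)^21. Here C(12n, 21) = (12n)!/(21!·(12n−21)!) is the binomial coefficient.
lim = 1/21! = 1/51090942171709440000

With N = 12n → ∞: C(N, 21) / N^21 = [N(N−1)…(N−20)] / (21! · N^21) = (1/21!) · 1 · (1 − 1/(12n)) · … · (1 − 20/(12n)). Each factor → 1 as N → ∞, so the limit is 1/21! = 1/51090942171709440000.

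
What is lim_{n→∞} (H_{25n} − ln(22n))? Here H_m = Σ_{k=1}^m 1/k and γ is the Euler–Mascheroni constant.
lim = ln(25/22) + γ

By Euler-Maclaurin, H_m = ln m + γ + O(1/m). So
  H_{25n} − ln(22n) = ln(25n) + γ − ln(22n) + O(1/n)
                       = ln(25/22) + γ + O(1/n).
Hence the limit is ln(25/22) + γ.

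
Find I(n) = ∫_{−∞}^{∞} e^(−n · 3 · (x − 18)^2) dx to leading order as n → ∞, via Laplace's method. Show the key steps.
I(n) = sqrt(π/(3n))

Here φ(x) = 3 · (x − 18)^2 has its unique minimum at x* = 18 with φ(x*) = 0 and φ''(x*) = 6. Laplace's method gives
  I(n) ~ e^(−n φ(x*)) · sqrt(2π / (n · φ''(x*))) = sqrt(2π / (6n)) = sqrt(π/(3n)).
This is exact: substituting u = (x − 18)·sqrt(3n) gives I(n) = (1/sqrt(3n)) ∫_{−∞}^{∞} e^(−u^2) du = sqrt(π/(3n)).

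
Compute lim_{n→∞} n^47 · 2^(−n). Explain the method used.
lim = 0

Exponentials with base > 1 dominate every fixed polynomial: for any fixed c, n^c / 2^n → 0 as n → ∞ (e.g. by the ratio test, or by writing 2^n = e^(n ln 2) and noting e^(n ln 2) / n^c → ∞). Hence n^47 · 2^(−n) = n^47 / 2^n → 0.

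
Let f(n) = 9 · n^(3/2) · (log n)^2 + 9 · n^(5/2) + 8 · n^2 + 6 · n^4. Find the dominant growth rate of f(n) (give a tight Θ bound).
f(n) ∈ Θ(n^4)

Compare the terms by growth order. For large n, n^a · (log n)^b dominates n^a' · (log n)^b' iff a > a', or (a = a' and b > b'). Ranking the 4 terms shows the dominant one is 6 · n^4. Hence f(n) ∈ Θ(n^4).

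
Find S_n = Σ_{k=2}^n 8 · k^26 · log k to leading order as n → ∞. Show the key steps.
S_n ~ 8 · n^27 log n / 27 − 8 · n^27 / 729

By integral comparison, S_n = ∫_1^n 8 · x^26 · log x dx + O(n^26 · log n). For the integral, ∫ x^26 log x dx = n^27 log n / 27 − n^27/729 (integration by parts). Hence S_n ~ 8 · n^27 log n / 27 − 8 · n^27 / 729.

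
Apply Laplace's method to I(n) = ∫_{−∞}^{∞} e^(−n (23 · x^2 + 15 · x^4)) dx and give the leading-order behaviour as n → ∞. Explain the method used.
I(n) ~ sqrt(π/(23n))

φ(x) = 23 · x^2 + 15 · x^4 has its unique global minimum at x* = 0 (since φ'(x) = 46x + 60x^3 = 0 only at x = 0 for real x with both coefficients positive, and φ → ∞ as |x| → ∞). At x* = 0, φ(0) = 0 and φ''(0) = 46. Laplace's method then gives
  I(n) ~ sqrt(2π / (n · φ''(0))) · e^(−n φ(0)) = sqrt(2π / (46n)) = sqrt(π/(23n)).
The 15 · x^4 term contributes only at subleading order (an O(1/n) relative correction).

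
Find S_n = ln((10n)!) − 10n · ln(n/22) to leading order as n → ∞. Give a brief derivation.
S_n ~ 10n · (ln 220 − 1) + O(ln n)

Stirling: ln((10n)!) = 10n ln(10n) − 10n + O(ln n).
  S_n = 10n ln(10n) − 10n − 10n ln(n/22) + O(ln n)
      = 10n ln(10n) − 10n ln n + 10n ln 22 − 10n + O(ln n)
      = 10n ln 10 + 10n ln 22 − 10n + O(ln n)
      = 10n (ln 220 − 1) + O(ln n).
Numerically ln(220) − 1 ≈ 4.3936.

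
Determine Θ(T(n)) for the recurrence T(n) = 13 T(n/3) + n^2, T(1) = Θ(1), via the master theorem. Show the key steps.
T(n) = Θ(n^(log_3 13))

Master theorem: compare f(n) = n^2 to n^(log_3 13) where log_3 13 ≈ 2.335. Since 2 < log_3 13, we have f(n) = O(n^(log_3 13 − ε)) for some ε > 0 — Case 1. Hence T(n) = Θ(n^(log_3 13)).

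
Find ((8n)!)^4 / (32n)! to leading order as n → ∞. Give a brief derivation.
((8n)!)^4/(32n)! ~ ((2π·8n)^(3/2) / 2) · 4^(−4·8n)  →  0

Write N = 8n. Stirling: N! ~ sqrt(2π N)(N/e)^N and (4N)! ~ sqrt(2π·4N)·(4N/e)^(4N).
  (N!)^4/(4N)! ~ (2π N)^(4/2) (N/e)^(4N) / [sqrt(2π·4N) (4N/e)^(4N)]
     = (2π N)^(4/2) / sqrt(2π·4N) · (N/(4N))^(4N)
     = (2π N)^((4−1)/2) / 2 · 4^(−4N).
Since 4^4 > 1, the factor 4^(−4N) decays exponentially, so the ratio → 0. Substituting N = 8n gives the stated form.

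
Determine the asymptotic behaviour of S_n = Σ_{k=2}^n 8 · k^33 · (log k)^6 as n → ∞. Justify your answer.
S_n ~ 4 · n^34 · (log n)^6 / 17

By integral comparison, S_n = ∫_1^n 8 · x^33 · (log x)^6 dx + O(n^33 · (log n)^6). For the integral, the leading term of ∫_1^n x^33 (log x)^6 dx is n^34/34 · (log n)^6 (by repeated integration by parts; each step lowers the log-exponent and produces a relatively O(1/log n) correction). Hence S_n ~ 4 · n^34 · (log n)^6 / 17.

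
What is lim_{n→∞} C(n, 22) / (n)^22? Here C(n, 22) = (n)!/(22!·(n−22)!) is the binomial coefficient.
lim = 1/22! = 1/1124000727777607680000

With N = n → ∞: C(N, 22) / N^22 = [N(N−1)…(N−21)] / (22! · N^22) = (1/22!) · 1 · (1 − 1/n) · … · (1 − 21/n). Each factor → 1 as N → ∞, so the limit is 1/22! = 1/1124000727777607680000.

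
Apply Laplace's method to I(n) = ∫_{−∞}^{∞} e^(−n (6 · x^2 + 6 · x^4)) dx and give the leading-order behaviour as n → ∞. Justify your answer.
I(n) ~ sqrt(π/(6n))

φ(x) = 6 · x^2 + 6 · x^4 has its unique global minimum at x* = 0 (since φ'(x) = 12x + 24x^3 = 0 only at x = 0 for real x with both coefficients positive, and φ → ∞ as |x| → ∞). At x* = 0, φ(0) = 0 and φ''(0) = 12. Laplace's method then gives
  I(n) ~ sqrt(2π / (n · φ''(0))) · e^(−n φ(0)) = sqrt(2π / (12n)) = sqrt(π/(6n)).
The 6 · x^4 term contributes only at subleading order (an O(1/n) relative correction).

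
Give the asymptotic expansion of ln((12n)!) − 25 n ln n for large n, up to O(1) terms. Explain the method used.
ln((12n)!) − 25 n ln n = −13 n ln n + 12(ln 12 − 1) n + (1/2) ln(2π·12n) + O(1/n)

Stirling: ln((12n)!) = 12n ln(12n) − 12n + (1/2) ln(2π·12n) + O(1/n).
Expand 12n ln(12n) = 12n (ln n + ln 12) = 12n ln n + 12n ln 12.
Subtract 25n ln n: leading term is (12 − 25) n ln n = −13 n ln n. The next term is 12n ln 12 − 12n = 12(ln 12 − 1) n. Then the (1/2) ln(2π·12n) correction.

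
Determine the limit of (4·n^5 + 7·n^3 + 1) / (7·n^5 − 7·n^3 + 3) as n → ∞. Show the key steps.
lim = 4/7

For large n the leading n^5 terms dominate both numerator and denominator. Dividing top and bottom by n^5, every other term tends to 0, leaving 4/7.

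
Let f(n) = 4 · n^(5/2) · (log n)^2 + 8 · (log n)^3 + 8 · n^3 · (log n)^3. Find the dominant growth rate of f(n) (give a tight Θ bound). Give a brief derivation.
f(n) ∈ Θ(n^3 · (log n)^3)

Compare the terms by growth order. For large n, n^a · (log n)^b dominates n^a' · (log n)^b' iff a > a', or (a = a' and b > b'). Ranking the 3 terms shows the dominant one is 8 · n^3 · (log n)^3. Hence f(n) ∈ Θ(n^3 · (log n)^3).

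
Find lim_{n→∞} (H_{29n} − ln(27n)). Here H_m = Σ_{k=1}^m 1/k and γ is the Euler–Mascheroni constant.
lim = ln(29/27) + γ

By Euler-Maclaurin, H_m = ln m + γ + O(1/m). So
  H_{29n} − ln(27n) = ln(29n) + γ − ln(27n) + O(1/n)
                       = ln(29/27) + γ + O(1/n).
Hence the limit is ln(29/27) + γ.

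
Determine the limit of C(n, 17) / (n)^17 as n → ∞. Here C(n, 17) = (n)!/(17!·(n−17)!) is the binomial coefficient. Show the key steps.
lim = 1/17! = 1/355687428096000

With N = n → ∞: C(N, 17) / N^17 = [N(N−1)…(N−16)] / (17! · N^17) = (1/17!) · 1 · (1 − 1/n) · … · (1 − 16/n). Each factor → 1 as N → ∞, so the limit is 1/17! = 1/355687428096000.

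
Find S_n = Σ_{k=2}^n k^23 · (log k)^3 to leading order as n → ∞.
S_n ~ n^24 · (log n)^3 / 24

By integral comparison, S_n = ∫_1^n x^23 · (log x)^3 dx + O(n^23 · (log n)^3). For the integral, the leading term of ∫_1^n x^23 (log x)^3 dx is n^24/24 · (log n)^3 (by repeated integration by parts; each step lowers the log-exponent and produces a relatively O(1/log n) correction). Hence S_n ~ n^24 · (log n)^3 / 24.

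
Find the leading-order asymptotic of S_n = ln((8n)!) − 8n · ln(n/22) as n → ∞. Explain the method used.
S_n ~ 8n · (ln 176 − 1) + O(ln n)

Stirling: ln((8n)!) = 8n ln(8n) − 8n + O(ln n).
  S_n = 8n ln(8n) − 8n − 8n ln(n/22) + O(ln n)
      = 8n ln(8n) − 8n ln n + 8n ln 22 − 8n + O(ln n)
      = 8n ln 8 + 8n ln 22 − 8n + O(ln n)
      = 8n (ln 176 − 1) + O(ln n).
Numerically ln(176) − 1 ≈ 4.1705.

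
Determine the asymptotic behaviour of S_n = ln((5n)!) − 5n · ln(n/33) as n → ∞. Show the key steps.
S_n ~ 5n · (ln 165 − 1) + O(ln n)

Stirling: ln((5n)!) = 5n ln(5n) − 5n + O(ln n).
  S_n = 5n ln(5n) − 5n − 5n ln(n/33) + O(ln n)
      = 5n ln(5n) − 5n ln n + 5n ln 33 − 5n + O(ln n)
      = 5n ln 5 + 5n ln 33 − 5n + O(ln n)
      = 5n (ln 165 − 1) + O(ln n).
Numerically ln(165) − 1 ≈ 4.1059.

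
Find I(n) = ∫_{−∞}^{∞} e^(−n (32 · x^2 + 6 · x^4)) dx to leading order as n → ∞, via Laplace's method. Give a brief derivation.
I(n) ~ sqrt(π/(32n))

φ(x) = 32 · x^2 + 6 · x^4 has its unique global minimum at x* = 0 (since φ'(x) = 64x + 24x^3 = 0 only at x = 0 for real x with both coefficients positive, and φ → ∞ as |x| → ∞). At x* = 0, φ(0) = 0 and φ''(0) = 64. Laplace's method then gives
  I(n) ~ sqrt(2π / (n · φ''(0))) · e^(−n φ(0)) = sqrt(2π / (64n)) = sqrt(π/(32n)).
The 6 · x^4 term contributes only at subleading order (an O(1/n) relative correction).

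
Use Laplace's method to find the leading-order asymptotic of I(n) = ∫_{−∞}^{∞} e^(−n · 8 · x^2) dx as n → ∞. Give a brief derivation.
I(n) = sqrt(π/(8n))

Here φ(x) = 8 · x^2 has its unique minimum at x* = 0 with φ(x*) = 0 and φ''(x*) = 16. Laplace's method gives
  I(n) ~ e^(−n φ(x*)) · sqrt(2π / (n · φ''(x*))) = sqrt(2π / (16n)) = sqrt(π/(8n)).
This is exact: substituting u = (x − 0)·sqrt(8n) gives I(n) = (1/sqrt(8n)) ∫_{−∞}^{∞} e^(−u^2) du = sqrt(π/(8n)).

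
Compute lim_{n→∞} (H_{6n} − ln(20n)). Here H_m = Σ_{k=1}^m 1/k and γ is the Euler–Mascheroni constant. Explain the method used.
lim = ln(3/10) + γ

By Euler-Maclaurin, H_m = ln m + γ + O(1/m). So
  H_{6n} − ln(20n) = ln(6n) + γ − ln(20n) + O(1/n)
                       = ln(6/20) + γ + O(1/n).
Hence the limit is ln(6/20) + γ (= ln(3/10)).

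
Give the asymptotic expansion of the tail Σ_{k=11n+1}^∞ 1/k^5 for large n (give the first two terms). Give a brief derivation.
Σ_{k>11n} 1/k^5 = 1/(4 · (11n)^4) − 1/(2 · (11n)^5) + O(1/(11n)^6)

Compare to the integral: ∫_{11n}^∞ x^(−5) dx = [−x^(−4)/4]_{11n}^∞ = 1/((5−1)·(11n)^4). The Euler-Maclaurin correction adds −f(11n)/2 = −1/(2·(11n)^5). Euler-Maclaurin then gives
  Σ_{k>11n} 1/k^5 = ∫_{11n}^∞ dx/x^5 − 1/(2·(11n)^5) + O(1/(11n)^6).
(Equivalently this is ζ(5) − Σ_{k≤11n} 1/k^5.)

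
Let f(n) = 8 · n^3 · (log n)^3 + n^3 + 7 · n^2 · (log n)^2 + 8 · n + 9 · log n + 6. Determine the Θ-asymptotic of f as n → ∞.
f(n) ∈ Θ(n^3 · (log n)^3)

Compare the terms by growth order. For large n, n^a · (log n)^b dominates n^a' · (log n)^b' iff a > a', or (a = a' and b > b'). Ranking the 6 terms shows the dominant one is 8 · n^3 · (log n)^3. Hence f(n) ∈ Θ(n^3 · (log n)^3).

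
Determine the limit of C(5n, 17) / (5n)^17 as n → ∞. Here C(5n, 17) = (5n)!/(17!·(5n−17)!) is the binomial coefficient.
lim = 1/17! = 1/355687428096000

With N = 5n → ∞: C(N, 17) / N^17 = [N(N−1)…(N−16)] / (17! · N^17) = (1/17!) · 1 · (1 − 1/(5n)) · … · (1 − 16/(5n)). Each factor → 1 as N → ∞, so the limit is 1/17! = 1/355687428096000.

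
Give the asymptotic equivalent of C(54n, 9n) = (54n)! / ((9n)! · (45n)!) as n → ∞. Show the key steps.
C(54n, 9n) ~ (46656/3125)^(9n) · sqrt(3/(5π·9n))

Write N = 9n. Apply Stirling to each factorial:
  (6N)! ~ sqrt(2π·6N) · (6N/e)^(6N),
  N! ~ sqrt(2π N) · (N/e)^N,
  (5N)! ~ sqrt(2π·5N) · (5N/e)^(5N).
The exponential factors combine to (6N)^(6N) / (N^N · (5N)^(5N)) = 6^(6N)/5^(5N) = (6^6/5^5)^N = (46656/3125)^N.
The square-root prefactors combine to sqrt(2π·6N) / (sqrt(2π N)·sqrt(2π·5N)) = sqrt(6 / (2π·5·N)) = sqrt(3/(5π·9n)).
Substituting N = 9n: C(54n, 9n) ~ (46656/3125)^(9n) · sqrt(3/(5π·9n)).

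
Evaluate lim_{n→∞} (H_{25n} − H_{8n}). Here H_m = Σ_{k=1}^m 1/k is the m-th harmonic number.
lim = ln(25/8)

Euler-Maclaurin gives H_m = ln m + γ + 1/(2m) + O(1/m^2). The γ and O(1/m) terms cancel in the difference:
  H_{25n} − H_{8n} = ln(25n) − ln(8n) + O(1/n) = ln(25/8) + O(1/n).
Hence the limit is ln(25/8).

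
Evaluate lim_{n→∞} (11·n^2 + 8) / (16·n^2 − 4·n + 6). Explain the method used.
lim = 11/16

For large n the leading n^2 terms dominate both numerator and denominator. Dividing top and bottom by n^2, every other term tends to 0, leaving 11/16.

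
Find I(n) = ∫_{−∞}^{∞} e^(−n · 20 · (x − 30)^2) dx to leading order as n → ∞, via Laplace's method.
I(n) = sqrt(π/(20n))

Here φ(x) = 20 · (x − 30)^2 has its unique minimum at x* = 30 with φ(x*) = 0 and φ''(x*) = 40. Laplace's method gives
  I(n) ~ e^(−n φ(x*)) · sqrt(2π / (n · φ''(x*))) = sqrt(2π / (40n)) = sqrt(π/(20n)).
This is exact: substituting u = (x − 30)·sqrt(20n) gives I(n) = (1/sqrt(20n)) ∫_{−∞}^{∞} e^(−u^2) du = sqrt(π/(20n)).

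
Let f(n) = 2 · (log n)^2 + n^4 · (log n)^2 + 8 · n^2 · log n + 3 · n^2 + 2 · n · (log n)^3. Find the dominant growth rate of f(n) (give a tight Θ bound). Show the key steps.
f(n) ∈ Θ(n^4 · (log n)^2)

Compare the terms by growth order. For large n, n^a · (log n)^b dominates n^a' · (log n)^b' iff a > a', or (a = a' and b > b'). Ranking the 5 terms shows the dominant one is n^4 · (log n)^2. Hence f(n) ∈ Θ(n^4 · (log n)^2).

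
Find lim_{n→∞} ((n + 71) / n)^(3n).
lim = e^213

Rewrite as (1 + 71/n)^(3n). By the standard limit (1 + x/n)^n → e^x, we have (1 + 71/n)^n → e^71, and raising to the 3rd power gives e^213.
More precisely, ln[(1 + 71/n)^(3n)] = 3n · ln(1 + 71/n) = 3n · (71/n + O(1/n^2)) = 213 + O(1/n) → 213.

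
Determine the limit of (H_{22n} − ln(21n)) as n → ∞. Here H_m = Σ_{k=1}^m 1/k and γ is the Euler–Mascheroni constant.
lim = ln(22/21) + γ

By Euler-Maclaurin, H_m = ln m + γ + O(1/m). So
  H_{22n} − ln(21n) = ln(22n) + γ − ln(21n) + O(1/n)
                       = ln(22/21) + γ + O(1/n).
Hence the limit is ln(22/21) + γ.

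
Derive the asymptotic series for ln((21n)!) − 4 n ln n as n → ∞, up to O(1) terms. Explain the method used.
ln((21n)!) − 4 n ln n = 17 n ln n + 21(ln 21 − 1) n + (1/2) ln(2π·21n) + O(1/n)

Stirling: ln((21n)!) = 21n ln(21n) − 21n + (1/2) ln(2π·21n) + O(1/n).
Expand 21n ln(21n) = 21n (ln n + ln 21) = 21n ln n + 21n ln 21.
Subtract 4n ln n: leading term is (21 − 4) n ln n = 17 n ln n. The next term is 21n ln 21 − 21n = 21(ln 21 − 1) n. Then the (1/2) ln(2π·21n) correction.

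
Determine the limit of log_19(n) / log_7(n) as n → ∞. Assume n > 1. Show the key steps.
lim = ln(7) / ln(19) = log_19(7)

Change of base: log_19(n) = ln n / ln 19 and log_7(n) = ln n / ln 7. The ratio is (ln n / ln 19) · (ln 7 / ln n) = ln 7 / ln 19, a constant independent of n. So the limit is ln 7 / ln 19 = log_19(7).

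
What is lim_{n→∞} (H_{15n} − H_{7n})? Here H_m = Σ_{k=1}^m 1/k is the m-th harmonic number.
lim = ln(15/7)

Euler-Maclaurin gives H_m = ln m + γ + 1/(2m) + O(1/m^2). The γ and O(1/m) terms cancel in the difference:
  H_{15n} − H_{7n} = ln(15n) − ln(7n) + O(1/n) = ln(15/7) + O(1/n).
Hence the limit is ln(15/7).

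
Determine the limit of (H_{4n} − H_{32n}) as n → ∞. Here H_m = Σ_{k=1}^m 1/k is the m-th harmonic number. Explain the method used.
lim = ln(4/32) = −ln 8

Euler-Maclaurin gives H_m = ln m + γ + 1/(2m) + O(1/m^2). The γ and O(1/m) terms cancel in the difference:
  H_{4n} − H_{32n} = ln(4n) − ln(32n) + O(1/n) = ln(4/32) + O(1/n).
Hence the limit is ln(4/32) = −ln 8.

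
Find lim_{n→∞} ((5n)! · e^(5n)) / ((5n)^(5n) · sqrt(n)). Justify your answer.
lim = sqrt(2π·5)

Stirling: (5n)! ~ sqrt(2π·5n) · (5n/e)^(5n). Hence
  (5n)! · e^(5n) / (5n)^(5n) ~ sqrt(2π·5n).
Dividing by sqrt(n): sqrt(2π·5n) / sqrt(n) = sqrt(2π·5) · n^((1−1)/2), so the limit is sqrt(2π·5).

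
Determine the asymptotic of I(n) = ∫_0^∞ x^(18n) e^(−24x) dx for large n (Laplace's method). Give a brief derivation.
I(n) ~ (sqrt(2π·18n) / 24) · (18n/(24e))^(18n)

Write the integrand as exp(18n ln x − 24x) and set f(x) = 18n ln x − 24x. Then f'(x) = 18n/x − 24 = 0 at x* = 18n/24, and f''(x*) = −18n/x*^2 = −24^2/(18n). Laplace's method (interior maximum) gives
  I(n) ~ e^(f(x*)) · sqrt(2π / |f''(x*)|)
        = exp(18n ln(18n/24) − 18n) · sqrt(2π · 18n / 24^2)
        = (18n/24)^(18n) e^(−18n) · sqrt(2π·18n) / 24
        = (sqrt(2π·18n) / 24) · (18n/(24e))^(18n).
This matches Γ(18n+1)/24^(18n+1) with Stirling applied to Γ.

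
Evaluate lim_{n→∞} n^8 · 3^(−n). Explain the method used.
lim = 0

Exponentials with base > 1 dominate every fixed polynomial: for any fixed c, n^c / 3^n → 0 as n → ∞ (e.g. by the ratio test, or by writing 3^n = e^(n ln 3) and noting e^(n ln 3) / n^c → ∞). Hence n^8 · 3^(−n) = n^8 / 3^n → 0.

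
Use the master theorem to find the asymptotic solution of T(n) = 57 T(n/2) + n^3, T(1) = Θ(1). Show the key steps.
T(n) = Θ(n^(log_2 57))

Master theorem: compare f(n) = n^3 to n^(log_2 57) where log_2 57 ≈ 5.833. Since 3 < log_2 57, we have f(n) = O(n^(log_2 57 − ε)) for some ε > 0 — Case 1. Hence T(n) = Θ(n^(log_2 57)).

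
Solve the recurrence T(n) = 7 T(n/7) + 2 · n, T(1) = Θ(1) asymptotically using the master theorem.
T(n) = Θ(n log n)

log_7 7 = 1, and f(n) = 2 · n = Θ(n^(log_7 7)). This is Case 2 of the master theorem: T(n) = Θ(f(n) · log n) = Θ(n log n).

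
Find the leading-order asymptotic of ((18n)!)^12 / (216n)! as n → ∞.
((18n)!)^12/(216n)! ~ ((2π·18n)^(11/2) / sqrt(12)) · 12^(−12·18n)  →  0

Write N = 18n. Stirling: N! ~ sqrt(2π N)(N/e)^N and (12N)! ~ sqrt(2π·12N)·(12N/e)^(12N).
  (N!)^12/(12N)! ~ (2π N)^(12/2) (N/e)^(12N) / [sqrt(2π·12N) (12N/e)^(12N)]
     = (2π N)^(12/2) / sqrt(2π·12N) · (N/(12N))^(12N)
     = (2π N)^((12−1)/2) / sqrt(12) · 12^(−12N).
Since 12^12 > 1, the factor 12^(−12N) decays exponentially, so the ratio → 0. Substituting N = 18n gives the stated form.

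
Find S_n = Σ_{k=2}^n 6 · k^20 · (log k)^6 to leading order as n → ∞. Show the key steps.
S_n ~ 2 · n^21 · (log n)^6 / 7

By integral comparison, S_n = ∫_1^n 6 · x^20 · (log x)^6 dx + O(n^20 · (log n)^6). For the integral, the leading term of ∫_1^n x^20 (log x)^6 dx is n^21/21 · (log n)^6 (by repeated integration by parts; each step lowers the log-exponent and produces a relatively O(1/log n) correction). Hence S_n ~ 2 · n^21 · (log n)^6 / 7.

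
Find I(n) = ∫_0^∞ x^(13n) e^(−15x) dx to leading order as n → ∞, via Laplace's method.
I(n) ~ (sqrt(2π·13n) / 15) · (13n/(15e))^(13n)

Write the integrand as exp(13n ln x − 15x) and set f(x) = 13n ln x − 15x. Then f'(x) = 13n/x − 15 = 0 at x* = 13n/15, and f''(x*) = −13n/x*^2 = −15^2/(13n). Laplace's method (interior maximum) gives
  I(n) ~ e^(f(x*)) · sqrt(2π / |f''(x*)|)
        = exp(13n ln(13n/15) − 13n) · sqrt(2π · 13n / 15^2)
        = (13n/15)^(13n) e^(−13n) · sqrt(2π·13n) / 15
        = (sqrt(2π·13n) / 15) · (13n/(15e))^(13n).
This matches Γ(13n+1)/15^(13n+1) with Stirling applied to Γ.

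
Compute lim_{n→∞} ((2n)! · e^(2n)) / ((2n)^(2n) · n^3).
lim = 0

Stirling: (2n)! ~ sqrt(2π·2n) · (2n/e)^(2n). Hence
  (2n)! · e^(2n) / (2n)^(2n) ~ sqrt(2π·2n).
Dividing by n^3: sqrt(2π·2n) / n^3 = sqrt(2π·2) · n^((1−6)/2), so the expression behaves like sqrt(2π·2) · n^((1−6)/2) → 0.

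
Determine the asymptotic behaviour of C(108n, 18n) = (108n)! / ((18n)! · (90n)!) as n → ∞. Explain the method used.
C(108n, 18n) ~ (46656/3125)^(18n) · sqrt(3/(5π·18n))

Write N = 18n. Apply Stirling to each factorial:
  (6N)! ~ sqrt(2π·6N) · (6N/e)^(6N),
  N! ~ sqrt(2π N) · (N/e)^N,
  (5N)! ~ sqrt(2π·5N) · (5N/e)^(5N).
The exponential factors combine to (6N)^(6N) / (N^N · (5N)^(5N)) = 6^(6N)/5^(5N) = (6^6/5^5)^N = (46656/3125)^N.
The square-root prefactors combine to sqrt(2π·6N) / (sqrt(2π N)·sqrt(2π·5N)) = sqrt(6 / (2π·5·N)) = sqrt(3/(5π·18n)).
Substituting N = 18n: C(108n, 18n) ~ (46656/3125)^(18n) · sqrt(3/(5π·18n)).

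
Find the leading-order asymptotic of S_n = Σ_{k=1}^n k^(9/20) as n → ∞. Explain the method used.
S_n ~ (20/29) · n^(29/20)

Integral comparison: Σ_{k=1}^n k^(9/20) = ∫_0^n x^(9/20) dx + O(n^(9/20)). The integral is n^(1 + 9/20) / (1 + 9/20) = n^((9+20)/20) / ((9+20)/20) = (20/29) · n^(29/20).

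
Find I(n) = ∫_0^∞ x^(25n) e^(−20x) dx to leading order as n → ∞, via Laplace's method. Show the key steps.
I(n) ~ (sqrt(2π·25n) / 20) · (25n/(20e))^(25n)

Write the integrand as exp(25n ln x − 20x) and set f(x) = 25n ln x − 20x. Then f'(x) = 25n/x − 20 = 0 at x* = 25n/20, and f''(x*) = −25n/x*^2 = −20^2/(25n). Laplace's method (interior maximum) gives
  I(n) ~ e^(f(x*)) · sqrt(2π / |f''(x*)|)
        = exp(25n ln(25n/20) − 25n) · sqrt(2π · 25n / 20^2)
        = (25n/20)^(25n) e^(−25n) · sqrt(2π·25n) / 20
        = (sqrt(2π·25n) / 20) · (25n/(20e))^(25n).
This matches Γ(25n+1)/20^(25n+1) with Stirling applied to Γ.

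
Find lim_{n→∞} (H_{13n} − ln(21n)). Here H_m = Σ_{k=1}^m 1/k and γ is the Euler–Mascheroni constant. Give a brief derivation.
lim = ln(13/21) + γ

By Euler-Maclaurin, H_m = ln m + γ + O(1/m). So
  H_{13n} − ln(21n) = ln(13n) + γ − ln(21n) + O(1/n)
                       = ln(13/21) + γ + O(1/n).
Hence the limit is ln(13/21) + γ.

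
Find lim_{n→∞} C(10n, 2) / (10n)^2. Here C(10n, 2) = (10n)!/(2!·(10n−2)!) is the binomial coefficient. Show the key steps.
lim = 1/2! = 1/2

With N = 10n → ∞: C(N, 2) / N^2 = [N(N−1)…(N−1)] / (2! · N^2) = (1/2!) · 1 · (1 − 1/(10n)). Each factor → 1 as N → ∞, so the limit is 1/2! = 1/2.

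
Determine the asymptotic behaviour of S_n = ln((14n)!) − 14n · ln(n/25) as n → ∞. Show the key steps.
S_n ~ 14n · (ln 350 − 1) + O(ln n)

Stirling: ln((14n)!) = 14n ln(14n) − 14n + O(ln n).
  S_n = 14n ln(14n) − 14n − 14n ln(n/25) + O(ln n)
      = 14n ln(14n) − 14n ln n + 14n ln 25 − 14n + O(ln n)
      = 14n ln 14 + 14n ln 25 − 14n + O(ln n)
      = 14n (ln 350 − 1) + O(ln n).
Numerically ln(350) − 1 ≈ 4.8579.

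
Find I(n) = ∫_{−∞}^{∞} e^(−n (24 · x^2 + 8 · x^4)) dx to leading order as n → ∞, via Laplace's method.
I(n) ~ sqrt(π/(24n))

φ(x) = 24 · x^2 + 8 · x^4 has its unique global minimum at x* = 0 (since φ'(x) = 48x + 32x^3 = 0 only at x = 0 for real x with both coefficients positive, and φ → ∞ as |x| → ∞). At x* = 0, φ(0) = 0 and φ''(0) = 48. Laplace's method then gives
  I(n) ~ sqrt(2π / (n · φ''(0))) · e^(−n φ(0)) = sqrt(2π / (48n)) = sqrt(π/(24n)).
The 8 · x^4 term contributes only at subleading order (an O(1/n) relative correction).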